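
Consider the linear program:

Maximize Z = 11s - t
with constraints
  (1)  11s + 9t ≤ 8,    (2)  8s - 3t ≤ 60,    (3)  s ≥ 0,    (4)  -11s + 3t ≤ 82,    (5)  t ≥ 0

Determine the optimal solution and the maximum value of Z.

Corner points and Z = 11s - t:
  (0, 8/9) → Z = -8/9
  (8/11, 0) → Z = 8
  (0, 0) → Z = 0

The optimum lies where 11s + 9t = 8 and t = 0.
Solving simultaneously gives s = 8/11, t = 0.

s = 8/11, t = 0, maximum Z = 8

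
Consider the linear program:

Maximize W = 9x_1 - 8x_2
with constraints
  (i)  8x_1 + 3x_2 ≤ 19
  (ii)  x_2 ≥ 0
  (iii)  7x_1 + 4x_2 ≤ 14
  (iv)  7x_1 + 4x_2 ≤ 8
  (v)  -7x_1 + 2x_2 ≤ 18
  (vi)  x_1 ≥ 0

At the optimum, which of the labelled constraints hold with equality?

(ii) and (iv)

Feasible corners and W = 9x_1 - 8x_2:
  (8/7, 0) → W = 72/7
  (0, 0) → W = 0
  (0, 2) → W = -16

The maximum is at (8/7, 0). Substituting into each constraint, equality holds for (ii) and (iv); the remaining constraints have slack.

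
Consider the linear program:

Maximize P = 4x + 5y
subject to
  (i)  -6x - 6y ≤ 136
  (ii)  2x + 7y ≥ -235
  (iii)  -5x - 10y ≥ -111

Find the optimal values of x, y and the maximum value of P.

x = 3127/15, y = -1397/15, maximum P = 1841/5

Feasible corners and P = 4x + 5y:
  (229/15, -569/15) → P = -643/5
  (-1013/15, 673/15) → P = -229/5
  (3127/15, -1397/15) → P = 1841/5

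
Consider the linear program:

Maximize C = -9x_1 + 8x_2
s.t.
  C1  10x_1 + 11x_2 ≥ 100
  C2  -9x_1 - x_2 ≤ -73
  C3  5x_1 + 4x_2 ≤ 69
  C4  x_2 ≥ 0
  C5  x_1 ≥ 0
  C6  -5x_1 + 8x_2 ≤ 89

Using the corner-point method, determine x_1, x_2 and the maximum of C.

x_1 = 223/31, x_2 = 256/31, maximum C = 41/31

The binding constraints are -9x_1 - x_2 = -73 and 5x_1 + 4x_2 = 69.
Solving simultaneously gives x_1 = 223/31, x_2 = 256/31.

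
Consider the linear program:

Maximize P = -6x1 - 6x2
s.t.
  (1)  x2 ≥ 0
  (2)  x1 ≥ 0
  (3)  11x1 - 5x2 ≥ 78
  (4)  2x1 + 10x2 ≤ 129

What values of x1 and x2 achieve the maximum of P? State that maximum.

x1 = 78/11, x2 = 0, maximum P = -468/11

Corner points and P = -6x1 - 6x2:
  (78/11, 0) → P = -468/11
  (129/2, 0) → P = -387
  (95/8, 421/40) → P = -672/5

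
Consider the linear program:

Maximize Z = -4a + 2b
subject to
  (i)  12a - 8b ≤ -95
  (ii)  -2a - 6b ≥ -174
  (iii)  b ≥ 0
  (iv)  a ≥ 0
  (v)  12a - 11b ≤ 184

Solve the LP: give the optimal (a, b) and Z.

Extreme points and Z = -4a + 2b:
  (411/44, 1139/44) → Z = 317/22
  (0, 95/8) → Z = 95/4
  (0, 29) → Z = 58

The binding constraints are -2a - 6b = -174 and a = 0.
Solving simultaneously gives a = 0, b = 29.

a = 0, b = 29, maximum Z = 58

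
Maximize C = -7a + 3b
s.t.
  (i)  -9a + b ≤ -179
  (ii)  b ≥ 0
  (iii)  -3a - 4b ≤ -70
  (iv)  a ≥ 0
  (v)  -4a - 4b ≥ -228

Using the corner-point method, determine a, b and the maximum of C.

a = 118/5, b = 167/5, maximum C = -65

Feasible corners and C = -7a + 3b:
  (262/13, 31/13) → C = -1741/13
  (118/5, 167/5) → C = -65
  (70/3, 0) → C = -490/3
  (57, 0) → C = -399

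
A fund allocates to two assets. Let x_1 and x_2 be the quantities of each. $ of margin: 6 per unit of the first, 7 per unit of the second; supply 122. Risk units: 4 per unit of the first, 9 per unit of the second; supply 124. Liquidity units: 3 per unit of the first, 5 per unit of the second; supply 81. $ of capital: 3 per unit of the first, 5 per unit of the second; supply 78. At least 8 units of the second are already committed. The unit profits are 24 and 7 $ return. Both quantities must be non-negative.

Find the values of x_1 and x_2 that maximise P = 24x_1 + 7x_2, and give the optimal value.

x_1 = 11, x_2 = 8, maximum P = 320

At the optimal vertex, 6x_1 + 7x_2 = 122 and x_2 = 8.
Solving simultaneously gives x_1 = 11, x_2 = 8.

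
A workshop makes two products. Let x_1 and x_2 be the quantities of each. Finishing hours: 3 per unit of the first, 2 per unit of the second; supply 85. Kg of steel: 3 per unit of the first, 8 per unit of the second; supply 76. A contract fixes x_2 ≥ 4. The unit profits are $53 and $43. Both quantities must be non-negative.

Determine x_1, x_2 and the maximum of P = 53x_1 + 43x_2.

x_1 = 44/3, x_2 = 4, maximum P = 2848/3

Extreme points and P = 53x_1 + 43x_2:
  (0, 19/2) → P = 817/2
  (0, 4) → P = 172
  (44/3, 4) → P = 2848/3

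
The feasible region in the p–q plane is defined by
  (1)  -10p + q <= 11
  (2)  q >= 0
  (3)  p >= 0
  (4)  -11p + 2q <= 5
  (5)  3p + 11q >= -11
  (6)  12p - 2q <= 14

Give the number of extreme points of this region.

4

Of the 15 pairwise boundary intersections, those satisfying every inequality are:
  (0, 0)
  (7/6, 0)
  (0, 5/2)
  (19, 107)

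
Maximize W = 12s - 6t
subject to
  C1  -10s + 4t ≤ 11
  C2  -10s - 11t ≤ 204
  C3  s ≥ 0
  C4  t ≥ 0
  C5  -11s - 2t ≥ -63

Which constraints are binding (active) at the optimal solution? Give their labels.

C4 and C5

Corner points and W = 12s - 6t:
  (0, 11/4) → W = -33/2
  (115/32, 751/64) → W = -873/32
  (0, 0) → W = 0
  (63/11, 0) → W = 756/11

The maximum is at (63/11, 0). Substituting into each constraint, equality holds for C4 and C5; the remaining constraints have slack.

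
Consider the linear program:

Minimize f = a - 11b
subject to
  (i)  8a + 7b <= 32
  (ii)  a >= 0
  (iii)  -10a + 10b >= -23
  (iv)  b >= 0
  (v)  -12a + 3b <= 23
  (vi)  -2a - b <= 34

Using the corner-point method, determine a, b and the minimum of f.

Vertices and f = a - 11b:
  (0, 32/7) → f = -352/7
  (481/150, 68/75) → f = -203/30
  (0, 0) → f = 0
  (23/10, 0) → f = 23/10

At the optimal vertex, 8a + 7b = 32 and a = 0.
Solving simultaneously gives a = 0, b = 32/7.

a = 0, b = 32/7, minimum f = -352/7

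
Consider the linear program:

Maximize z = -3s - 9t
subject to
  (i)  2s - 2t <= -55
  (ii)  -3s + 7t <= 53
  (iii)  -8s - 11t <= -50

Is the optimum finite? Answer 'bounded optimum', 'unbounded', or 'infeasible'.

The boundaries 2s - 2t = -55 and -3s + 7t = 53 meet at (-279/8, -59/8), but that point violates -8s - 11t ≤ -50. Every candidate vertex is excluded by some other constraint, so the feasible region is empty.

infeasible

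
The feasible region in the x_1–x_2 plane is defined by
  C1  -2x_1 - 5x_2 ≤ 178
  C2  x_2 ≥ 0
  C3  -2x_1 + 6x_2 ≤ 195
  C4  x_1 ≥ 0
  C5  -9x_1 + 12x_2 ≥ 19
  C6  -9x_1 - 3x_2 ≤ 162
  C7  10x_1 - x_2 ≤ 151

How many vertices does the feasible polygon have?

4

Intersecting each pair of boundary lines and keeping only the points that satisfy every inequality leaves:
  (0, 65/2)
  (1101/58, 1126/29)
  (0, 19/12)
  (1831/111, 1549/111)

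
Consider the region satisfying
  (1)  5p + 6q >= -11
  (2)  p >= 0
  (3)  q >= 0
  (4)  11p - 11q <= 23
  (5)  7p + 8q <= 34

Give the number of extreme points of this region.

4

Intersecting each pair of boundary lines and keeping only the points that satisfy every inequality leaves:
  (0, 0)
  (0, 17/4)
  (23/11, 0)
  (186/55, 71/55)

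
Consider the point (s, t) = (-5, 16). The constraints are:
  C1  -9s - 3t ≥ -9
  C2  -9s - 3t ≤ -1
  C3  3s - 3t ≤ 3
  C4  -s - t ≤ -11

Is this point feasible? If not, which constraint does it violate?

feasible

C1: -3 ≥ -9 ✓
C2: -3 ≤ -1 ✓
C3: -63 ≤ 3 ✓
C4: -11 ≤ -11 ✓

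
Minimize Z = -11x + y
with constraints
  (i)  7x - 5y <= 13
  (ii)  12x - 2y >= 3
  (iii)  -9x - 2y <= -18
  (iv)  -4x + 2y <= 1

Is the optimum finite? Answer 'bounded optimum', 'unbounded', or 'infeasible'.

From the feasible point (116/59, 9/59), moving in the direction (2, 4) keeps every constraint satisfied while Z decreases without bound.

unbounded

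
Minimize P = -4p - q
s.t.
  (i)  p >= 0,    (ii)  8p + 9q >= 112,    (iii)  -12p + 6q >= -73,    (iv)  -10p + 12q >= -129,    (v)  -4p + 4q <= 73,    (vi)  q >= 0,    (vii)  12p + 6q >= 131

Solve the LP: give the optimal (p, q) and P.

p = 365/12, q = 146/3, minimum P = -511/3

The optimum lies where -12p + 6q = -73 and -4p + 4q = 73.
Solving simultaneously gives p = 365/12, q = 146/3.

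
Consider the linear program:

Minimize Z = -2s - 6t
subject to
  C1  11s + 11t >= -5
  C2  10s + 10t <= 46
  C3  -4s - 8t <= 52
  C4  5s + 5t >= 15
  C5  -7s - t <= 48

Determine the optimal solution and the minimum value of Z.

s = -263/30, t = 401/30, minimum Z = -188/3

Feasible corners and Z = -2s - 6t:
  (111/5, -88/5) → Z = 306/5
  (-263/30, 401/30) → Z = -188/3
  (19, -16) → Z = 58
  (-17/2, 23/2) → Z = -52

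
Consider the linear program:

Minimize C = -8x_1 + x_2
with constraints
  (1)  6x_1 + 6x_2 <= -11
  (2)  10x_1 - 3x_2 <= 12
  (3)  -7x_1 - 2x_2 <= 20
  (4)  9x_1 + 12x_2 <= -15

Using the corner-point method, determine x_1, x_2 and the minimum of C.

x_1 = 1/2, x_2 = -7/3, minimum C = -19/3

Feasible corners and C = -8x_1 + x_2:
  (1/2, -7/3) → C = -19/3
  (-7/3, 1/2) → C = 115/6
  (-36/41, -284/41) → C = 4/41
  (-35/11, 25/22) → C = 585/22

The binding constraints are 6x_1 + 6x_2 = -11 and 10x_1 - 3x_2 = 12.
Solving simultaneously gives x_1 = 1/2, x_2 = -7/3.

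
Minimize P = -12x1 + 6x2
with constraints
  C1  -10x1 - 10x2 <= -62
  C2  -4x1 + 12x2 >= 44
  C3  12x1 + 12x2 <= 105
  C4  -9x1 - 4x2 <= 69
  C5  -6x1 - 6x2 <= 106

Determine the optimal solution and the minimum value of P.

Corner points and P = -12x1 + 6x2:
  (19/10, 43/10) → P = 3
  (-469/25, 624/25) → P = 9372/25
  (61/16, 79/16) → P = -129/8
  (-104/5, 591/20) → P = 4269/10

x1 = 61/16, x2 = 79/16, minimum P = -129/8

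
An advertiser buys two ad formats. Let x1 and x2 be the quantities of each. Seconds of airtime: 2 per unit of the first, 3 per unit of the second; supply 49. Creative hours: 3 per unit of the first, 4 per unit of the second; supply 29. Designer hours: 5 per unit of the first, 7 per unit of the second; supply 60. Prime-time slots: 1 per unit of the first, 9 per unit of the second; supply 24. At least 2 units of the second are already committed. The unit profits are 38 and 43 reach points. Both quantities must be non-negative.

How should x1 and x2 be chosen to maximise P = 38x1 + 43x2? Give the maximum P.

x1 = 6, x2 = 2, maximum P = 314

Extreme points and P = 38x1 + 43x2:
  (0, 8/3) → P = 344/3
  (0, 2) → P = 86
  (6, 2) → P = 314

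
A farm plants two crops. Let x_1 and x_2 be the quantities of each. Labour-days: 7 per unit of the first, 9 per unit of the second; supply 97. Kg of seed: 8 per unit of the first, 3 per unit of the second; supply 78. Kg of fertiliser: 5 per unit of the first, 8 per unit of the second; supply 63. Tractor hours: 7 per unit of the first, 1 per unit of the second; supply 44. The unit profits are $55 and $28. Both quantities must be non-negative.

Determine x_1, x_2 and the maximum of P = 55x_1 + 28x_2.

x_1 = 17/3, x_2 = 13/3, maximum P = 433

Corner points and P = 55x_1 + 28x_2:
  (0, 0) → P = 0
  (0, 63/8) → P = 441/2
  (44/7, 0) → P = 2420/7
  (17/3, 13/3) → P = 433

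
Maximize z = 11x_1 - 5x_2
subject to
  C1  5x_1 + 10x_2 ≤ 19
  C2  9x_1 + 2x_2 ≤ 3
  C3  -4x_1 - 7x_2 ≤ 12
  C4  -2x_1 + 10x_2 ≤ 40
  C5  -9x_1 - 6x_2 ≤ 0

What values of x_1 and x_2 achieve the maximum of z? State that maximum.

x_1 = 1/2, x_2 = -3/4, maximum z = 37/4

Vertices and z = 11x_1 - 5x_2:
  (-1/10, 39/20) → z = -217/20
  (-19/10, 57/20) → z = -703/20
  (1/2, -3/4) → z = 37/4

The optimum lies where 9x_1 + 2x_2 = 3 and -9x_1 - 6x_2 = 0.
Solving simultaneously gives x_1 = 1/2, x_2 = -3/4.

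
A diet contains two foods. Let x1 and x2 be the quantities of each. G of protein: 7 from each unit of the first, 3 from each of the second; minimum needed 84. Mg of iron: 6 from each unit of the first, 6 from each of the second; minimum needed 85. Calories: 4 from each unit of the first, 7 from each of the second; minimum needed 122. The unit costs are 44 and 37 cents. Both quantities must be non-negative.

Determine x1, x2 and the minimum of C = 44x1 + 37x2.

x1 = 6, x2 = 14, minimum C = 782

Corner points and C = 44x1 + 37x2:
  (0, 28) → C = 1036
  (61/2, 0) → C = 1342
  (6, 14) → C = 782
The feasible region is unbounded (it extends along (0, 1), (1, 0)), but C strictly increases along every unbounded feasible direction, so there is no improving ray and the minimum is attained at a vertex.

At the optimal vertex, 7x1 + 3x2 = 84 and 4x1 + 7x2 = 122.
Solving simultaneously gives x1 = 6, x2 = 14.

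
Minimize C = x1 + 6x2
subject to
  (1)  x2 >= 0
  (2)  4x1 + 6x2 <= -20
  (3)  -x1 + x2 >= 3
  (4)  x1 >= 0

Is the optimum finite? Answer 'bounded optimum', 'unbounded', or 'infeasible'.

infeasible

The boundaries x2 = 0 and 4x1 + 6x2 = -20 meet at (-5, 0), but that point violates x1 ≥ 0. Every candidate vertex is excluded by some other constraint, so the feasible region is empty.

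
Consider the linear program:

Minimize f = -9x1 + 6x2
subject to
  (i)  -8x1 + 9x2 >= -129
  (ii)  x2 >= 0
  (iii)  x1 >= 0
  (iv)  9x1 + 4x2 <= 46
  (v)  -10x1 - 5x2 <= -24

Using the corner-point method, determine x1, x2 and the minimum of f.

Feasible corners and f = -9x1 + 6x2:
  (46/9, 0) → f = -46
  (12/5, 0) → f = -108/5
  (0, 23/2) → f = 69
  (0, 24/5) → f = 144/5

x1 = 46/9, x2 = 0, minimum f = -46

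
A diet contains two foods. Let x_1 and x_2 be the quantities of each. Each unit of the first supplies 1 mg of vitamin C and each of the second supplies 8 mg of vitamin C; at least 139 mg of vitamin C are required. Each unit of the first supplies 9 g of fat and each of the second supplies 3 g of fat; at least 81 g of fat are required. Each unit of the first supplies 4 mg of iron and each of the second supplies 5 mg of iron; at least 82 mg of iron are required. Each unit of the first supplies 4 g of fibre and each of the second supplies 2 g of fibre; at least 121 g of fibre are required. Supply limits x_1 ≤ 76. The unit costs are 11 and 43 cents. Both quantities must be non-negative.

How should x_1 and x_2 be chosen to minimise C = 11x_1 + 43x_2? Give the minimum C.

Extreme points and C = 11x_1 + 43x_2:
  (0, 121/2) → C = 5203/2
  (23, 29/2) → C = 1753/2
  (76, 63/8) → C = 9397/8
The feasible region is unbounded (it extends along (0, 1)), but C strictly increases along every unbounded feasible direction, so there is no improving ray and the minimum is attained at a vertex.

The binding constraints are x_1 + 8x_2 = 139 and 4x_1 + 2x_2 = 121.
Solving simultaneously gives x_1 = 23, x_2 = 29/2.

x_1 = 23, x_2 = 29/2, minimum C = 1753/2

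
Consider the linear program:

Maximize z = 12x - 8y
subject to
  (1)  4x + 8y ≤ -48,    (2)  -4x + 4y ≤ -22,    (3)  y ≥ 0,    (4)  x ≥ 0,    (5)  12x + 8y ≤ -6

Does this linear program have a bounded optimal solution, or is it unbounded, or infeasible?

infeasible

The boundaries 4x + 8y = -48 and x = 0 meet at (0, -6), but that point violates y ≥ 0. Every candidate vertex is excluded by some other constraint, so the feasible region is empty.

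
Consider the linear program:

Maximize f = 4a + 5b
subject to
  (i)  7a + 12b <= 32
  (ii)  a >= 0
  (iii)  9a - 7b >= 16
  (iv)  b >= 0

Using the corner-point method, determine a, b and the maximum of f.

a = 32/7, b = 0, maximum f = 128/7

At the optimal vertex, 7a + 12b = 32 and b = 0.
Solving simultaneously gives a = 32/7, b = 0.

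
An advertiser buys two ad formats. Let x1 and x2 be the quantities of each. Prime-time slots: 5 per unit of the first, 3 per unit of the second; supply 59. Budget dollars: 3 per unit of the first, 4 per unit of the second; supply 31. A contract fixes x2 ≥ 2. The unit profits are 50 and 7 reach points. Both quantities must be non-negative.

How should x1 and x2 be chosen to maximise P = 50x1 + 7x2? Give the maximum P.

x1 = 23/3, x2 = 2, maximum P = 1192/3

At the optimal vertex, 3x1 + 4x2 = 31 and x2 = 2.
Solving simultaneously gives x1 = 23/3, x2 = 2.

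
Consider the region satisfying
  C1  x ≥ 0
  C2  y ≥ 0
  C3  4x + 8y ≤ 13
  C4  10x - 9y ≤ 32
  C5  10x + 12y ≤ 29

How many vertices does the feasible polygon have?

4

The feasible vertices (each the meet of two boundaries and inside every other half-plane) are:
  (0, 0)
  (0, 13/8)
  (29/10, 0)
  (19/8, 7/16)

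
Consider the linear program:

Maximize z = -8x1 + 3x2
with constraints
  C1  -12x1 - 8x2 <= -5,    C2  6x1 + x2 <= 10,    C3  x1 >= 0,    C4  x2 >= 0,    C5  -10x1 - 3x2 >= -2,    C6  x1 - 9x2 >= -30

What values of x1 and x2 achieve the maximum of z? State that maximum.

x1 = 0, x2 = 2/3, maximum z = 2

Extreme points and z = -8x1 + 3x2:
  (0, 5/8) → z = 15/8
  (1/44, 13/22) → z = 35/22
  (0, 2/3) → z = 2

The binding constraints are x1 = 0 and -10x1 - 3x2 = -2.
Solving simultaneously gives x1 = 0, x2 = 2/3.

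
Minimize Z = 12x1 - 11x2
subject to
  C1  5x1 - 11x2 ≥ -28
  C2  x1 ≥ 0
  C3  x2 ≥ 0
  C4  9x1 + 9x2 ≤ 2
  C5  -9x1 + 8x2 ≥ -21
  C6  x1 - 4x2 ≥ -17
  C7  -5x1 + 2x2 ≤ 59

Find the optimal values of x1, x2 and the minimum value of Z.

x1 = 0, x2 = 2/9, minimum Z = -22/9

Corner points and Z = 12x1 - 11x2:
  (0, 0) → Z = 0
  (0, 2/9) → Z = -22/9
  (2/9, 0) → Z = 8/3

The binding constraints are x1 = 0 and 9x1 + 9x2 = 2.
Solving simultaneously gives x1 = 0, x2 = 2/9.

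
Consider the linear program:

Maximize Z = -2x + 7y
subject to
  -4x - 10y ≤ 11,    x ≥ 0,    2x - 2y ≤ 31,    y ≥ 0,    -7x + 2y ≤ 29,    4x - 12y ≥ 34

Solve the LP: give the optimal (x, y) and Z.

x = 19, y = 7/2, maximum Z = -27/2

At the optimal vertex, 2x - 2y = 31 and 4x - 12y = 34.
Solving simultaneously gives x = 19, y = 7/2.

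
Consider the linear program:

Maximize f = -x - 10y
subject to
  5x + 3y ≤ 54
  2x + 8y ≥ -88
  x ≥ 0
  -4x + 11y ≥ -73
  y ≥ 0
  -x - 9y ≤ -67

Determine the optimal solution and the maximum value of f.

x = 95/14, y = 281/42, maximum f = -3095/42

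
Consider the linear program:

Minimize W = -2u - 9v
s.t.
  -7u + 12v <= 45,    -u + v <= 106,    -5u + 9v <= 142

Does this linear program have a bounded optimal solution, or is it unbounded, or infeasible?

From the feasible point (-1227/5, -697/5), moving in the direction (9, 5) keeps every constraint satisfied while W decreases without bound.

unbounded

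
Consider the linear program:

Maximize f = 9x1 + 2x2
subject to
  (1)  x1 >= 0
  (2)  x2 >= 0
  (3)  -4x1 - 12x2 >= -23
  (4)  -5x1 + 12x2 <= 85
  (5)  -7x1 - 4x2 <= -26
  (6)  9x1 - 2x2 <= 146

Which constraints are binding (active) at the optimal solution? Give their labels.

Corner points and f = 9x1 + 2x2:
  (23/4, 0) → f = 207/4
  (26/7, 0) → f = 234/7
  (55/17, 57/68) → f = 1047/34

The maximum is at (23/4, 0). Substituting into each constraint, equality holds for (2) and (3); the remaining constraints have slack.

(2) and (3)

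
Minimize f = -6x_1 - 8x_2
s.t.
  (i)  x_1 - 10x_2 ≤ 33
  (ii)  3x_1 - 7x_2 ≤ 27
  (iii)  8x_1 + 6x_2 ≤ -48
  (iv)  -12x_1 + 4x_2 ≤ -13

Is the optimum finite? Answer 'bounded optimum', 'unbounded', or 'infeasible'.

infeasible

The boundaries x_1 - 10x_2 = 33 and 3x_1 - 7x_2 = 27 meet at (39/23, -72/23), but that point violates 8x_1 + 6x_2 ≤ -48. Every candidate vertex is excluded by some other constraint, so the feasible region is empty.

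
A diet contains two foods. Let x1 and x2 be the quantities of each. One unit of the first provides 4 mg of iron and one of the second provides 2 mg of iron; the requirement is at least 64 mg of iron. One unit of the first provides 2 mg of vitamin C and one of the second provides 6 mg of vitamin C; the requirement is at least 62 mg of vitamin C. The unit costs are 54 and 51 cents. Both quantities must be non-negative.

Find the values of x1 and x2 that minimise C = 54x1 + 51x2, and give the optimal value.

x1 = 13, x2 = 6, minimum C = 1008

Extreme points and C = 54x1 + 51x2:
  (0, 32) → C = 1632
  (31, 0) → C = 1674
  (13, 6) → C = 1008
The feasible region is unbounded (it extends along (0, 1), (1, 0)), but C strictly increases along every unbounded feasible direction, so there is no improving ray and the minimum is attained at a vertex.

The optimum lies where 4x1 + 2x2 = 64 and 2x1 + 6x2 = 62.
Solving simultaneously gives x1 = 13, x2 = 6.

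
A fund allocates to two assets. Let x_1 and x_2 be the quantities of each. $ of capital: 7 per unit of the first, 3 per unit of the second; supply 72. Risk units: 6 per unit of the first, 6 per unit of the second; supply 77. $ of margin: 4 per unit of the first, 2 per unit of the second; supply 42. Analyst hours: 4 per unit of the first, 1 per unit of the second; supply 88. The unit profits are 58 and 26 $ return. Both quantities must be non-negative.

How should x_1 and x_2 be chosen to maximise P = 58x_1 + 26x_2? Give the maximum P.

Feasible corners and P = 58x_1 + 26x_2:
  (0, 0) → P = 0
  (0, 77/6) → P = 1001/3
  (72/7, 0) → P = 4176/7
  (9, 3) → P = 600
  (49/6, 14/3) → P = 595

The optimum lies where 7x_1 + 3x_2 = 72 and 4x_1 + 2x_2 = 42.
Solving simultaneously gives x_1 = 9, x_2 = 3.

x_1 = 9, x_2 = 3, maximum P = 600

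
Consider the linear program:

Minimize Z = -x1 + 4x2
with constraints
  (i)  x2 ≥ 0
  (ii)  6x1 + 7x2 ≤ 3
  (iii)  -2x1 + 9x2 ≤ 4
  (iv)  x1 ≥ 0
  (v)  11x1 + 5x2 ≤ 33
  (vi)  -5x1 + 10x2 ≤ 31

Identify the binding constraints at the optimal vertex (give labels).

(i) and (ii)

Vertices and Z = -x1 + 4x2:
  (1/2, 0) → Z = -1/2
  (0, 0) → Z = 0
  (0, 3/7) → Z = 12/7

The minimum is at (1/2, 0). Substituting into each constraint, equality holds for (i) and (ii); the remaining constraints have slack.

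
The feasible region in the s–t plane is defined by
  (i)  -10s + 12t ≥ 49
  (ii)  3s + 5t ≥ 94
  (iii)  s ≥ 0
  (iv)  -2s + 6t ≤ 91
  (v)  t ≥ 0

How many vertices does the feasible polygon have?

Pairwise boundary intersections that survive every other constraint:
  (883/86, 1087/86)
  (133/6, 203/9)
  (109/28, 461/28)

3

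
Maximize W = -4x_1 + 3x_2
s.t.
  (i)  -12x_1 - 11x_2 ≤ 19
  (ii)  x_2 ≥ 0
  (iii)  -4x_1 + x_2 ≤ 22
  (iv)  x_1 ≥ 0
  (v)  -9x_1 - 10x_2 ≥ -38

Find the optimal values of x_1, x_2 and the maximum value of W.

The optimum lies where x_1 = 0 and -9x_1 - 10x_2 = -38.
Solving simultaneously gives x_1 = 0, x_2 = 19/5.

x_1 = 0, x_2 = 19/5, maximum W = 57/5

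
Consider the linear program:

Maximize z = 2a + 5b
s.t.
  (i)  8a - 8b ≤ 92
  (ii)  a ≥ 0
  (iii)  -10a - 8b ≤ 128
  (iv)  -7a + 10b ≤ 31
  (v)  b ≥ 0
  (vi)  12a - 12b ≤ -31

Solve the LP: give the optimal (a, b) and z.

Feasible corners and z = 2a + 5b:
  (0, 31/10) → z = 31/2
  (0, 31/12) → z = 155/12
  (31/18, 155/36) → z = 899/36

a = 31/18, b = 155/36, maximum z = 899/36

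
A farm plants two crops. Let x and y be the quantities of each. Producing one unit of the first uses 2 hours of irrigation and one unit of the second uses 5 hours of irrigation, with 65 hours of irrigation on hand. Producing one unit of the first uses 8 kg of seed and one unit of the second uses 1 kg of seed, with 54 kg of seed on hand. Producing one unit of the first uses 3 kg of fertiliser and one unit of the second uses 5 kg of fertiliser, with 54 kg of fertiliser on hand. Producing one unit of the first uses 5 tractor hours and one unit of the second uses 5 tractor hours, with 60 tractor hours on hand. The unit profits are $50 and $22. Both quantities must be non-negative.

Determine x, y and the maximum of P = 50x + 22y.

Corner points and P = 50x + 22y:
  (0, 0) → P = 0
  (0, 54/5) → P = 1188/5
  (27/4, 0) → P = 675/2
  (6, 6) → P = 432
  (3, 9) → P = 348

The optimum lies where 8x + y = 54 and 5x + 5y = 60.
Solving simultaneously gives x = 6, y = 6.

x = 6, y = 6, maximum P = 432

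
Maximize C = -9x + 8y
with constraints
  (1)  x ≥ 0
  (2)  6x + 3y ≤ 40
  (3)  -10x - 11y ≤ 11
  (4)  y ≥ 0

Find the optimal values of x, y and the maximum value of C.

Extreme points and C = -9x + 8y:
  (0, 40/3) → C = 320/3
  (0, 0) → C = 0
  (20/3, 0) → C = -60

The binding constraints are x = 0 and 6x + 3y = 40.
Solving simultaneously gives x = 0, y = 40/3.

x = 0, y = 40/3, maximum C = 320/3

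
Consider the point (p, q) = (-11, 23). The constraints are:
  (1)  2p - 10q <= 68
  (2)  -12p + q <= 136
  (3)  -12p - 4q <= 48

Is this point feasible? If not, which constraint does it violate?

not feasible — violates (2)

Constraint (2): -12p + q = 155, which is not ≤ 136. All other constraints are satisfied.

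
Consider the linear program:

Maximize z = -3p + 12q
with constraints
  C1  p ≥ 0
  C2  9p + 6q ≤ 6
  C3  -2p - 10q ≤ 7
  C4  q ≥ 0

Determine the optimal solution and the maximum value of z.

Vertices and z = -3p + 12q:
  (0, 1) → z = 12
  (0, 0) → z = 0
  (2/3, 0) → z = -2

p = 0, q = 1, maximum z = 12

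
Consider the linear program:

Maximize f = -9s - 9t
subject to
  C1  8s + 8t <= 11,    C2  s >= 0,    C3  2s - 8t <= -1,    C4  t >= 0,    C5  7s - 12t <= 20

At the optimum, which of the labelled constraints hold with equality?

Vertices and f = -9s - 9t:
  (0, 11/8) → f = -99/8
  (1, 3/8) → f = -99/8
  (0, 1/8) → f = -9/8

The maximum is at (0, 1/8). Substituting into each constraint, equality holds for C2 and C3; the remaining constraints have slack.

C2 and C3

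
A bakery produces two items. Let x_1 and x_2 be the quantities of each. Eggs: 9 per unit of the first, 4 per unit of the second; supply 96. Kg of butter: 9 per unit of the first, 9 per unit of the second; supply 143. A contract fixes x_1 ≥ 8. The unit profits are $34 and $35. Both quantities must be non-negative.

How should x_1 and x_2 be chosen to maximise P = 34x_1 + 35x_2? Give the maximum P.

x_1 = 8, x_2 = 6, maximum P = 482

Extreme points and P = 34x_1 + 35x_2:
  (32/3, 0) → P = 1088/3
  (8, 0) → P = 272
  (8, 6) → P = 482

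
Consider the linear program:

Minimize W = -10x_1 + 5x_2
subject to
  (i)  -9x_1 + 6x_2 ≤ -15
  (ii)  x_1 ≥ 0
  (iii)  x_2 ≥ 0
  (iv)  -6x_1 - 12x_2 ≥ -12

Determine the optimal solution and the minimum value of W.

x_1 = 2, x_2 = 0, minimum W = -20

Extreme points and W = -10x_1 + 5x_2:
  (5/3, 0) → W = -50/3
  (7/4, 1/8) → W = -135/8
  (2, 0) → W = -20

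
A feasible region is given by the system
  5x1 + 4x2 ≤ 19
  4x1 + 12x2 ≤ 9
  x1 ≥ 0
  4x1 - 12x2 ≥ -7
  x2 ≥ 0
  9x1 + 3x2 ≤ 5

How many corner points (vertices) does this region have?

5

Intersecting each pair of boundary lines and keeping only the points that satisfy every inequality leaves:
  (1/4, 2/3)
  (11/32, 61/96)
  (0, 7/12)
  (0, 0)
  (5/9, 0)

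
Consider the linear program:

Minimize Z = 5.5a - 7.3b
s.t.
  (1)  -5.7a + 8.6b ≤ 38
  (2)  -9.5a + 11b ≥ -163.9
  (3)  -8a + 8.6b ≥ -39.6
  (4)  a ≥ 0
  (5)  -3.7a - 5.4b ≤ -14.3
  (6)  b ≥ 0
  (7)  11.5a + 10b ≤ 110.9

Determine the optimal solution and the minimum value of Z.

a = 0, b = 190/43, minimum Z = -1387/43

Corner points and Z = 5.5a - 7.3b:
  (0, 190/43) → Z = -1387/43
  (28687/7795, 106913/15590) → Z = -4649079/155900
  (99/20, 0) → Z = 1089/40
  (67487/8945, 4318/1789) → Z = 427143/17890
  (0, 143/54) → Z = -10439/540
  (143/37, 0) → Z = 1573/74

The optimum lies where -5.7a + 8.6b = 38 and a = 0.
Solving simultaneously gives a = 0, b = 190/43.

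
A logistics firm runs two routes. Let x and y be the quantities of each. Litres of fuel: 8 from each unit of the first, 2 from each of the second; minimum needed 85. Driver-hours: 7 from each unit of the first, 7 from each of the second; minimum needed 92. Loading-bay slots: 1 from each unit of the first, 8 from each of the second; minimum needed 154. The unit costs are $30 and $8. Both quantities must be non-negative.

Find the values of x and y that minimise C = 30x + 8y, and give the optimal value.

The feasible region is unbounded (it extends along (0, 1), (1, 0)), but C strictly increases along every unbounded feasible direction, so there is no improving ray and the minimum is attained at a vertex.

The optimum lies where 8x + 2y = 85 and x + 8y = 154.
Solving simultaneously gives x = 6, y = 37/2.

x = 6, y = 37/2, minimum C = 328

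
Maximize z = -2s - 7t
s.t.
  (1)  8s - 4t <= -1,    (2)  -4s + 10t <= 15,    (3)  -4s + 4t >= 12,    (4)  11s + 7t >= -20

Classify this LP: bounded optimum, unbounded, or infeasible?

infeasible

The boundaries 8s - 4t = -1 and -4s + 10t = 15 meet at (25/32, 29/16), but that point violates -4s + 4t ≥ 12. Every candidate vertex is excluded by some other constraint, so the feasible region is empty.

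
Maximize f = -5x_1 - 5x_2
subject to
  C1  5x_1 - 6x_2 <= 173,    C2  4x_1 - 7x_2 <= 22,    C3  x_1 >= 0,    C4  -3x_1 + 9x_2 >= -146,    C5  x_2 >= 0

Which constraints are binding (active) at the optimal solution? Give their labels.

Feasible corners and f = -5x_1 - 5x_2:
  (1079/11, 582/11) → f = -755
  (11/2, 0) → f = -55/2
  (0, 0) → f = 0
The feasible region is unbounded (it extends along (0, 1), (6, 5)), but f strictly decreases along every unbounded feasible direction, so there is no improving ray and the maximum is attained at a vertex.

The maximum is at (0, 0). Substituting into each constraint, equality holds for C3 and C5; the remaining constraints have slack.

C3 and C5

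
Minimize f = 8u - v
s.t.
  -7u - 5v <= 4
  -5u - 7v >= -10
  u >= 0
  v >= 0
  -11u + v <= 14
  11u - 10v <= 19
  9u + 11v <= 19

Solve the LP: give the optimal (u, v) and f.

u = 0, v = 10/7, minimum f = -10/7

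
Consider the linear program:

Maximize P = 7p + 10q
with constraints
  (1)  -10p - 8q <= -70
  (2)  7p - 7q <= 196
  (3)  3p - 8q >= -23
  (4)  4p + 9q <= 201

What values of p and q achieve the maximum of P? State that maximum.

p = 453/13, q = 89/13, maximum P = 4061/13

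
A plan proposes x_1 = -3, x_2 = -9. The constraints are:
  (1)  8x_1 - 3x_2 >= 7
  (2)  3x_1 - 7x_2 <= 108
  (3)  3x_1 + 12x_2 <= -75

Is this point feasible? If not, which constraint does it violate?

not feasible — violates (1)

Constraint (1): 8x_1 - 3x_2 = 3, which is not ≥ 7. All other constraints are satisfied.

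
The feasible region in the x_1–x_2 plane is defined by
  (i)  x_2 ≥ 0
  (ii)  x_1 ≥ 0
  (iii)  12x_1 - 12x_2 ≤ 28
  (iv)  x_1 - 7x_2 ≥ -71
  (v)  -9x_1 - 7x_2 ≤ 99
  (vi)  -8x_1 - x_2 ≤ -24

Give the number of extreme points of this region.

3

Intersecting each pair of boundary lines and keeping only the points that satisfy every inequality leaves:
  (131/9, 110/9)
  (79/27, 16/27)
  (97/57, 592/57)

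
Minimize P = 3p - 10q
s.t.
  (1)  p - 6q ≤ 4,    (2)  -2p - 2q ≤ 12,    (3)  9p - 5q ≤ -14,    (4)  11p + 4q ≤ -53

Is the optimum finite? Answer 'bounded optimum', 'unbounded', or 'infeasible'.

From the feasible point (-32/7, -10/7), moving in the direction (-4, 11) keeps every constraint satisfied while P decreases without bound.

unbounded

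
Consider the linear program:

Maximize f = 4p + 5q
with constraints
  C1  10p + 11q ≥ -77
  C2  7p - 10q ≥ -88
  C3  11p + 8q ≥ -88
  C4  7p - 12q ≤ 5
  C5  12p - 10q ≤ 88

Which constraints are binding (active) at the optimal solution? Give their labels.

Corner points and f = 4p + 5q:
  (-352/41, 33/41) → f = -1243/41
  (-869/197, -589/197) → f = -6421/197
  (-792/83, 176/83) → f = -2288/83
  (176/5, 836/25) → f = 308
  (503/37, 278/37) → f = 3402/37

The maximum is at (176/5, 836/25). Substituting into each constraint, equality holds for C2 and C5; the remaining constraints have slack.

C2 and C5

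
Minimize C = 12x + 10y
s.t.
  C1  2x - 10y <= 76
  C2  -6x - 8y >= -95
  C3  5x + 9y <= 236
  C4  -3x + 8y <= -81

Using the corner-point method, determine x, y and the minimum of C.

x = 101/7, y = -33/7, minimum C = 126

Feasible corners and C = 12x + 10y:
  (41/2, -7/2) → C = 211
  (101/7, -33/7) → C = 126
  (176/9, -67/24) → C = 827/4

The optimum lies where 2x - 10y = 76 and -3x + 8y = -81.
Solving simultaneously gives x = 101/7, y = -33/7.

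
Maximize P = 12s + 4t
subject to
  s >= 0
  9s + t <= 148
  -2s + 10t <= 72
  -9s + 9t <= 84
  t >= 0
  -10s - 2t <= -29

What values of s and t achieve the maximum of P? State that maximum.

The optimum lies where 9s + t = 148 and -2s + 10t = 72.
Solving simultaneously gives s = 352/23, t = 236/23.

s = 352/23, t = 236/23, maximum P = 5168/23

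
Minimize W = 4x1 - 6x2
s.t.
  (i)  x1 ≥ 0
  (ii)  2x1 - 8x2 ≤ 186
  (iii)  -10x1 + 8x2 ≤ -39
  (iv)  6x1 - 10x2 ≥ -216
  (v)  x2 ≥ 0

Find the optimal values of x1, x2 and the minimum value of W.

The feasible region is unbounded (it extends along (5, 3), (4, 1)), but W strictly increases along every unbounded feasible direction, so there is no improving ray and the minimum is attained at a vertex.

x1 = 1059/26, x2 = 1197/26, minimum W = -1473/13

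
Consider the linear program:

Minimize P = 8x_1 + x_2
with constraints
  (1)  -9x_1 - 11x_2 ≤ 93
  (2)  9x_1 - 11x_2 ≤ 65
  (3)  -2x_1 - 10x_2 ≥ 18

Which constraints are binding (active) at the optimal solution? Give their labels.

(1) and (3)

Vertices and P = 8x_1 + x_2:
  (-14/9, -79/11) → P = -1943/99
  (-183/17, 6/17) → P = -1458/17
  (113/28, -73/28) → P = 831/28

The minimum is at (-183/17, 6/17). Substituting into each constraint, equality holds for (1) and (3); the remaining constraints have slack.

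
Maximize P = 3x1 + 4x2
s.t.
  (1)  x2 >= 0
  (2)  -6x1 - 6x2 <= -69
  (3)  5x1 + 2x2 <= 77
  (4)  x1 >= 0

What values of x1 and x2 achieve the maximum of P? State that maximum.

Extreme points and P = 3x1 + 4x2:
  (23/2, 0) → P = 69/2
  (77/5, 0) → P = 231/5
  (0, 23/2) → P = 46
  (0, 77/2) → P = 154

x1 = 0, x2 = 77/2, maximum P = 154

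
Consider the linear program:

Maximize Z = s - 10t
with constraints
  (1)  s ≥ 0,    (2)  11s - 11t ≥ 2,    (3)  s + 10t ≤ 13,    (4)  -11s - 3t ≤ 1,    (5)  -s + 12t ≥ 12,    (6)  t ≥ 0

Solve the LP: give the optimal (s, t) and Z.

Corner points and Z = s - 10t:
  (163/121, 141/121) → Z = -1247/121
  (156/121, 134/121) → Z = -1184/121
  (18/11, 25/22) → Z = -107/11

At the optimal vertex, s + 10t = 13 and -s + 12t = 12.
Solving simultaneously gives s = 18/11, t = 25/22.

s = 18/11, t = 25/22, maximum Z = -107/11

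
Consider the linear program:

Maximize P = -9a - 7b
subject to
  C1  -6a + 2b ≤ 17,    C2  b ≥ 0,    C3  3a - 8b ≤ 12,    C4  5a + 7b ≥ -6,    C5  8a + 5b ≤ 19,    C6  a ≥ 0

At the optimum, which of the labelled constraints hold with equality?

C2 and C6

Vertices and P = -9a - 7b:
  (19/8, 0) → P = -171/8
  (0, 0) → P = 0
  (0, 19/5) → P = -133/5

The maximum is at (0, 0). Substituting into each constraint, equality holds for C2 and C6; the remaining constraints have slack.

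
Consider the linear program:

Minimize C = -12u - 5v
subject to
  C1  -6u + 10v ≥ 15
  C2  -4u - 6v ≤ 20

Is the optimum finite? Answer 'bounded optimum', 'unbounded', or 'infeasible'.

From the feasible point (-145/38, -15/19), moving in the direction (10, 6) keeps every constraint satisfied while C decreases without bound.

unbounded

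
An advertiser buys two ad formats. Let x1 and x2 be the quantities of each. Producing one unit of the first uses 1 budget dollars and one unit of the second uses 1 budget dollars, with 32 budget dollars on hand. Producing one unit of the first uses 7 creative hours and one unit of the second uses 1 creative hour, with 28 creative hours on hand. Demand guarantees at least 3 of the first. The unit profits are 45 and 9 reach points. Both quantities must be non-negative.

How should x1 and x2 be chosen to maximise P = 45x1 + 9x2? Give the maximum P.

x1 = 3, x2 = 7, maximum P = 198

Feasible corners and P = 45x1 + 9x2:
  (4, 0) → P = 180
  (3, 0) → P = 135
  (3, 7) → P = 198

The binding constraints are 7x1 + x2 = 28 and x1 = 3.
Solving simultaneously gives x1 = 3, x2 = 7.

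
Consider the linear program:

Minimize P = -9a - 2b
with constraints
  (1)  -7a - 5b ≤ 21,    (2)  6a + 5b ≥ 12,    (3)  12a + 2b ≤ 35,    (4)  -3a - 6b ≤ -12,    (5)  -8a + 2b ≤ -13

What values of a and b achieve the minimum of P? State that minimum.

The binding constraints are 12a + 2b = 35 and -8a + 2b = -13.
Solving simultaneously gives a = 12/5, b = 31/10.

a = 12/5, b = 31/10, minimum P = -139/5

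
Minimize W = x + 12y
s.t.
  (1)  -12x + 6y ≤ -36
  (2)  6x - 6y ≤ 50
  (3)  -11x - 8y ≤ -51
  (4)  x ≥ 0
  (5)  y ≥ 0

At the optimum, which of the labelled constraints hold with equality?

(3) and (5)

Vertices and W = x + 12y:
  (11/3, 4/3) → W = 59/3
  (25/3, 0) → W = 25/3
  (51/11, 0) → W = 51/11
The feasible region is unbounded (it extends along (1, 2), (1, 1)), but W strictly increases along every unbounded feasible direction, so there is no improving ray and the minimum is attained at a vertex.

The minimum is at (51/11, 0). Substituting into each constraint, equality holds for (3) and (5); the remaining constraints have slack.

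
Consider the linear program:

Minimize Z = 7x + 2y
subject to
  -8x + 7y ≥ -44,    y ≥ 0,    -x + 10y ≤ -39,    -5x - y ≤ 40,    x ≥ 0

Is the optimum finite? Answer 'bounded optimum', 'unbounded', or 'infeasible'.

The boundaries -8x + 7y = -44 and y = 0 meet at (11/2, 0), but that point violates -x + 10y ≤ -39. Every candidate vertex is excluded by some other constraint, so the feasible region is empty.

infeasible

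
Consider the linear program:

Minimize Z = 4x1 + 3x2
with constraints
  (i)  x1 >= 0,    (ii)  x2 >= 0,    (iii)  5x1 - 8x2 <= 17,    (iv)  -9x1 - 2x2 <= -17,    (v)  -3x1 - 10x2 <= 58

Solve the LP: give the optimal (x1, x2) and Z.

The feasible region is unbounded (it extends along (0, 1), (8, 5)), but Z strictly increases along every unbounded feasible direction, so there is no improving ray and the minimum is attained at a vertex.

At the optimal vertex, x2 = 0 and -9x1 - 2x2 = -17.
Solving simultaneously gives x1 = 17/9, x2 = 0.

x1 = 17/9, x2 = 0, minimum Z = 68/9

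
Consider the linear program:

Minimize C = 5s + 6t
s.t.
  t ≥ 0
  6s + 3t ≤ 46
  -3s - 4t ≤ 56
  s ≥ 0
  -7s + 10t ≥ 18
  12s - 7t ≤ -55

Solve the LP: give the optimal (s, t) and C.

Feasible corners and C = 5s + 6t:
  (0, 46/3) → C = 92
  (157/78, 147/13) → C = 6077/78
  (0, 55/7) → C = 330/7

The optimum lies where s = 0 and 12s - 7t = -55.
Solving simultaneously gives s = 0, t = 55/7.

s = 0, t = 55/7, minimum C = 330/7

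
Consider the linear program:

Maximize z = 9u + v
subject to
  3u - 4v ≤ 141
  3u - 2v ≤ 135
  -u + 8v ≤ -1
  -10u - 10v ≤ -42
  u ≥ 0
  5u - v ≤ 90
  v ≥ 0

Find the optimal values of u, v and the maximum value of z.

u = 719/39, v = 85/39, maximum z = 6556/39

Vertices and z = 9u + v:
  (173/45, 16/45) → z = 1573/45
  (719/39, 85/39) → z = 6556/39
  (21/5, 0) → z = 189/5
  (18, 0) → z = 162

At the optimal vertex, -u + 8v = -1 and 5u - v = 90.
Solving simultaneously gives u = 719/39, v = 85/39.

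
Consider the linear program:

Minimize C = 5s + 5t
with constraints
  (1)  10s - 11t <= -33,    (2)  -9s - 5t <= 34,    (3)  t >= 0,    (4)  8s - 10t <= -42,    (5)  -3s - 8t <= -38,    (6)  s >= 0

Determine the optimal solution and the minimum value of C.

s = 0, t = 19/4, minimum C = 95/4

Corner points and C = 5s + 5t:
  (11, 13) → C = 120
  (22/47, 215/47) → C = 1185/47
  (0, 19/4) → C = 95/4
The feasible region is unbounded (it extends along (0, 1), (11, 10)), but C strictly increases along every unbounded feasible direction, so there is no improving ray and the minimum is attained at a vertex.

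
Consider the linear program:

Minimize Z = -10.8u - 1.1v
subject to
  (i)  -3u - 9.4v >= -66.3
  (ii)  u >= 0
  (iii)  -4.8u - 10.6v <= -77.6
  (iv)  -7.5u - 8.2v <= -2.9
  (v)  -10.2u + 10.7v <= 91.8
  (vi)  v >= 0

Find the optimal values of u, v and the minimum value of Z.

u = 22.1, v = 0, minimum Z = -238.68

Extreme points and Z = -10.8u - 1.1v:
  (1333/666, 712/111) → Z = -15913/555
  (221/10, 0) → Z = -5967/25
  (97/6, 0) → Z = -873/5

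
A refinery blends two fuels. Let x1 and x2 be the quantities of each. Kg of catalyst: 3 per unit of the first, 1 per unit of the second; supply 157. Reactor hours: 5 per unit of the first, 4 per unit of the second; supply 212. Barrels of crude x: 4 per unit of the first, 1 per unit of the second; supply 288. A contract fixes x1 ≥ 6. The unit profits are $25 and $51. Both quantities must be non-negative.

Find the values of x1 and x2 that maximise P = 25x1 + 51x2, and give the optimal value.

Extreme points and P = 25x1 + 51x2:
  (212/5, 0) → P = 1060
  (6, 0) → P = 150
  (6, 91/2) → P = 4941/2

At the optimal vertex, 5x1 + 4x2 = 212 and x1 = 6.
Solving simultaneously gives x1 = 6, x2 = 91/2.

x1 = 6, x2 = 91/2, maximum P = 4941/2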